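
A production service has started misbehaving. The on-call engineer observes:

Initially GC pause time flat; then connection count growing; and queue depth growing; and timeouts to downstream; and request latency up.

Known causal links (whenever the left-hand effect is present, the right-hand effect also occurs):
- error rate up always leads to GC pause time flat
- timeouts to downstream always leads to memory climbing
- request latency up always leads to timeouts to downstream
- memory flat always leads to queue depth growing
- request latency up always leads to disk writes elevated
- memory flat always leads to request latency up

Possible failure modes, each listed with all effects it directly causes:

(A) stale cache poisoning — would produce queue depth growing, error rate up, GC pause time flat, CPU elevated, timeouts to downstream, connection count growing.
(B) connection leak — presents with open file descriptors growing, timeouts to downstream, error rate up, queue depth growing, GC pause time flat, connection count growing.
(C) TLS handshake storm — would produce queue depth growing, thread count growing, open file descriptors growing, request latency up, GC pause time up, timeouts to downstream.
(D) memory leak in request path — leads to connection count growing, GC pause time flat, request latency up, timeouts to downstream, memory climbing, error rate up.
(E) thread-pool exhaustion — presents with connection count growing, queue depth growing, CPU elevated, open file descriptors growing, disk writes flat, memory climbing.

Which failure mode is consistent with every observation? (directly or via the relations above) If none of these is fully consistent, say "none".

none

Checking each candidate against the observations:
(A) stale cache poisoning — GC pause time flat yes; connection count growing yes; queue depth growing yes; timeouts to downstream yes; request latency up NO
(B) connection leak — GC pause time flat yes; connection count growing yes; queue depth growing yes; timeouts to downstream yes; request latency up NO
(C) TLS handshake storm — GC pause time flat NO; connection count growing NO; queue depth growing yes; timeouts to downstream yes; request latency up yes
(D) memory leak in request path — GC pause time flat yes; connection count growing yes; queue depth growing NO; timeouts to downstream yes; request latency up yes
(E) thread-pool exhaustion — GC pause time flat NO; connection count growing yes; queue depth growing yes; timeouts to downstream NO; request latency up NO
No candidate is consistent with all observations.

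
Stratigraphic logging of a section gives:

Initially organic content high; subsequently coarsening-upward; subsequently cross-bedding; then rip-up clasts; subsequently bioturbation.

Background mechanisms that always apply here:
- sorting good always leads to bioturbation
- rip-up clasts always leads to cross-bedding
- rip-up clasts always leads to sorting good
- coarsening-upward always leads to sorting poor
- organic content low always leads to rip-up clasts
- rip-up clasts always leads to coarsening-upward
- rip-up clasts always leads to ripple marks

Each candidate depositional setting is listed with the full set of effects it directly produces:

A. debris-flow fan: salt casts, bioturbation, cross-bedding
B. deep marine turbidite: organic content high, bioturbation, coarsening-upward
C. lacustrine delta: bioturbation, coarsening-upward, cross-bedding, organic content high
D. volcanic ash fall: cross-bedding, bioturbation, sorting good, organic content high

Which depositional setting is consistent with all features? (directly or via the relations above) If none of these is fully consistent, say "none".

For each candidate, compare predicted effects to what was observed:
(A) debris-flow fan — does not account for organic content high, coarsening-upward, rip-up clasts
(B) deep marine turbidite — organic content high yes; coarsening-upward yes; cross-bedding NO; rip-up clasts NO; bioturbation yes
(C) lacustrine delta — organic content high yes; coarsening-upward yes; cross-bedding yes; rip-up clasts NO; bioturbation yes
(D) volcanic ash fall — organic content high yes; coarsening-upward NO; cross-bedding yes; rip-up clasts NO; bioturbation yes
Every candidate fails on at least one observation.

none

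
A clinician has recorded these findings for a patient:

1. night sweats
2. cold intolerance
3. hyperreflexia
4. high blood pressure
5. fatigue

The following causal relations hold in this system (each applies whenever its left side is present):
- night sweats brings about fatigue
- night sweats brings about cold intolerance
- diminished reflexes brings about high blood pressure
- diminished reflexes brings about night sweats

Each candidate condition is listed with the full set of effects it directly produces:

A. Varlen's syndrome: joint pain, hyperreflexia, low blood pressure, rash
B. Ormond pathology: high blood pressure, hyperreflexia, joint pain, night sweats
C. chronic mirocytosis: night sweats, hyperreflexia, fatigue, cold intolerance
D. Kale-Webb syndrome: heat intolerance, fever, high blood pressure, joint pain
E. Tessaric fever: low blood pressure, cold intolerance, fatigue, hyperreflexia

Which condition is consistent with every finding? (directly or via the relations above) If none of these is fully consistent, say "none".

B

Per-candidate check:
(A) Varlen's syndrome — fails on night sweats, cold intolerance, high blood pressure, fatigue (predicts low blood pressure, not high blood pressure)
(B) Ormond pathology — accounts for every observation (cold intolerance by night sweats → cold intolerance)
(C) chronic mirocytosis — night sweats yes; cold intolerance yes; hyperreflexia yes; high blood pressure NO; fatigue yes
(D) Kale-Webb syndrome — night sweats NO; cold intolerance NO; hyperreflexia NO; high blood pressure yes; fatigue NO
(E) Tessaric fever — night sweats NO; cold intolerance yes; hyperreflexia yes; high blood pressure NO; fatigue yes
(B) alone accounts for all the evidence.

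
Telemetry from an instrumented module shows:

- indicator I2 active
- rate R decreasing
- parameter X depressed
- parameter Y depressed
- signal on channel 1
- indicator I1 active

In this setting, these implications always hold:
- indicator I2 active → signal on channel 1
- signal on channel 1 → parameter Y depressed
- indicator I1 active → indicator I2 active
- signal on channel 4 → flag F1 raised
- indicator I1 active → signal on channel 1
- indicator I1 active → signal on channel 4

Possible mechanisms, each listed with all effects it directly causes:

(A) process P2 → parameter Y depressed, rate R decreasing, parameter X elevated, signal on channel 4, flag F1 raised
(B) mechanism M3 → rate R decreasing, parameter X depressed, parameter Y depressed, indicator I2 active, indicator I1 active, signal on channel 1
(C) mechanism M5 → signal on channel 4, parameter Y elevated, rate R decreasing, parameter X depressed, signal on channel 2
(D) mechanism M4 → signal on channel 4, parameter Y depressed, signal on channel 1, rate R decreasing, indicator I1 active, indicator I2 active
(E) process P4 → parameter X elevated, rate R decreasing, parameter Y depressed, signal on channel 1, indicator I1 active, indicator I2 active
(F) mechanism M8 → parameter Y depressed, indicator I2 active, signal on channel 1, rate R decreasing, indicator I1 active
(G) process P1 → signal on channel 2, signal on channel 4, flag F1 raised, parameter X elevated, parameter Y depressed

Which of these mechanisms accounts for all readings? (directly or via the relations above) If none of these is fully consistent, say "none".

Testing each hypothesis:
(A) process P2 — fails on indicator I2 active, parameter X depressed, signal on channel 1, indicator I1 active (predicts parameter X elevated, not parameter X depressed)
(B) mechanism M3 — accounts for every observation
(C) mechanism M5 — fails on indicator I2 active, parameter Y depressed, signal on channel 1, indicator I1 active (predicts parameter Y elevated, not parameter Y depressed)
(D) mechanism M4 — does not account for parameter X depressed
(E) process P4 — fails on parameter X depressed (predicts parameter X elevated, not parameter X depressed)
(F) mechanism M8 — indicator I2 active yes; rate R decreasing yes; parameter X depressed NO; parameter Y depressed yes; signal on channel 1 yes; indicator I1 active yes
(G) process P1 — indicator I2 active NO; rate R decreasing NO; parameter X depressed NO; parameter Y depressed yes; signal on channel 1 NO; indicator I1 active NO
(B) alone accounts for all the evidence.

B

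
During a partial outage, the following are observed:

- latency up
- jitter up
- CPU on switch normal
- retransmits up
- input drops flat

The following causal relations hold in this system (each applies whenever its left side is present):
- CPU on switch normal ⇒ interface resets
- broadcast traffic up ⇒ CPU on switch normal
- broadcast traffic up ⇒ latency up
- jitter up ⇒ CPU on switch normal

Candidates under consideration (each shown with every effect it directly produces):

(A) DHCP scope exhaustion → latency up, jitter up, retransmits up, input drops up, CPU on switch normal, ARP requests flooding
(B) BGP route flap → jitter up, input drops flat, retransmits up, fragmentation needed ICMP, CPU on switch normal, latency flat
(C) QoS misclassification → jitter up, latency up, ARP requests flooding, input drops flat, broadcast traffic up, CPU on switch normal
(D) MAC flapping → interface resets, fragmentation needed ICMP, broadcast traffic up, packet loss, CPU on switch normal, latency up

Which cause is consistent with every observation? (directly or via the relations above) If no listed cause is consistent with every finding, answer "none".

For each candidate, compare predicted effects to what was observed:
(A) DHCP scope exhaustion — fails on input drops flat (predicts input drops up, not input drops flat)
(B) BGP route flap — latency up -; jitter up +; CPU on switch normal +; retransmits up +; input drops flat +
(C) QoS misclassification — does not account for retransmits up
(D) MAC flapping — does not account for jitter up, retransmits up, input drops flat
None of the listed candidates fits everything.

none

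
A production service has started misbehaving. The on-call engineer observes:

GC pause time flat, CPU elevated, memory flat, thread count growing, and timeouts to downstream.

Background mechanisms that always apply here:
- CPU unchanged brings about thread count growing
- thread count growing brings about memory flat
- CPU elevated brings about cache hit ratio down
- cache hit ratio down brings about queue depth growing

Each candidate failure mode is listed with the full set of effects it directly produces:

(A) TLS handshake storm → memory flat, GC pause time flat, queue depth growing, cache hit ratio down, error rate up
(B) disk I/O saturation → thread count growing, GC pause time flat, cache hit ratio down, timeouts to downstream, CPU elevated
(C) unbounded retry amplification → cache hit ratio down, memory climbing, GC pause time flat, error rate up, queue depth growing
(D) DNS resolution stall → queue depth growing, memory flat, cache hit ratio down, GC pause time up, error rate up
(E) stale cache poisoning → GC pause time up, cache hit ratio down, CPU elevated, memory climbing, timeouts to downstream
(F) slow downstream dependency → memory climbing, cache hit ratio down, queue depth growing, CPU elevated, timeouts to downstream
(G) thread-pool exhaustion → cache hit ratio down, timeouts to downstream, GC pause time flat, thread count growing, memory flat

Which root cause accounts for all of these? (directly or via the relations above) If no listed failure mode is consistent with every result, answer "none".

Per-candidate check:
(A) TLS handshake storm — GC pause time flat ✓; CPU elevated ✗; memory flat ✓; thread count growing ✗; timeouts to downstream ✗
(B) disk I/O saturation — GC pause time flat ✓; CPU elevated ✓; memory flat ✓ (through thread count growing → memory flat); thread count growing ✓; timeouts to downstream ✓
(C) unbounded retry amplification — GC pause time flat ✓; CPU elevated ✗; memory flat ✗; thread count growing ✗; timeouts to downstream ✗
(D) DNS resolution stall — GC pause time flat ✗; CPU elevated ✗; memory flat ✓; thread count growing ✗; timeouts to downstream ✗
(E) stale cache poisoning — fails on GC pause time flat, memory flat, thread count growing (predicts GC pause time up, not GC pause time flat; predicts memory climbing, not memory flat)
(F) slow downstream dependency — GC pause time flat ✗; CPU elevated ✓; memory flat ✗; thread count growing ✗; timeouts to downstream ✓
(G) thread-pool exhaustion — GC pause time flat ✓; CPU elevated ✗; memory flat ✓; thread count growing ✓; timeouts to downstream ✓
(B) alone accounts for all the evidence.

B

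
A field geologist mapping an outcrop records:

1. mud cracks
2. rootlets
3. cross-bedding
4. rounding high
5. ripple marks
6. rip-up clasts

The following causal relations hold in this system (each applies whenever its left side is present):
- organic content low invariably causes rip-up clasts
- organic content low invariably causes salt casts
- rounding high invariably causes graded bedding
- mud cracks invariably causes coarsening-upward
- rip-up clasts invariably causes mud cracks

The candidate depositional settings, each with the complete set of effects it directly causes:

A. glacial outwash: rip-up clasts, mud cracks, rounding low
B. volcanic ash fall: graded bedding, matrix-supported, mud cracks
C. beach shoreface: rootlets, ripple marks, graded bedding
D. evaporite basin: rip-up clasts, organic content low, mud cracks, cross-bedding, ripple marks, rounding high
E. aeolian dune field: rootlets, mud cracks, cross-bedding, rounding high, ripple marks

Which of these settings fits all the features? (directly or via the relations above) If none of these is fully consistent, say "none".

none

Per-candidate check:
(A) glacial outwash — fails on rootlets, cross-bedding, rounding high, ripple marks (predicts rounding low, not rounding high)
(B) volcanic ash fall — does not account for rootlets, cross-bedding, rounding high, ripple marks, rip-up clasts
(C) beach shoreface — mud cracks miss; rootlets match; cross-bedding miss; rounding high miss; ripple marks match; rip-up clasts miss
(D) evaporite basin — does not account for rootlets
(E) aeolian dune field — mud cracks match; rootlets match; cross-bedding match; rounding high match; ripple marks match; rip-up clasts miss
None of the listed candidates fits everything.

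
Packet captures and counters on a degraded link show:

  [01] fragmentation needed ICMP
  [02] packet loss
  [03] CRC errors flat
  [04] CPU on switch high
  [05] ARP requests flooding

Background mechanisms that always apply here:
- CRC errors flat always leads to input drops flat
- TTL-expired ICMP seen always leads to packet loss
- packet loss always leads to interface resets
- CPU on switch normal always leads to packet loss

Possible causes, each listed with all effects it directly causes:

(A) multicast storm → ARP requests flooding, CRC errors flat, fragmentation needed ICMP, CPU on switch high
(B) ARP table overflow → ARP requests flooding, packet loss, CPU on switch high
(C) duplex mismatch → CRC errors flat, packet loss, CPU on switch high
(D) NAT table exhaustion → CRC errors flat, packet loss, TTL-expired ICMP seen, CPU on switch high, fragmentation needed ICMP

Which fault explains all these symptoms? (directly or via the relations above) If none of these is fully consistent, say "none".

Testing each hypothesis:
(A) multicast storm — fragmentation needed ICMP yes; packet loss NO; CRC errors flat yes; CPU on switch high yes; ARP requests flooding yes
(B) ARP table overflow — fragmentation needed ICMP NO; packet loss yes; CRC errors flat NO; CPU on switch high yes; ARP requests flooding yes
(C) duplex mismatch — does not account for fragmentation needed ICMP, ARP requests flooding
(D) NAT table exhaustion — does not account for ARP requests flooding
No candidate is consistent with all observations.

none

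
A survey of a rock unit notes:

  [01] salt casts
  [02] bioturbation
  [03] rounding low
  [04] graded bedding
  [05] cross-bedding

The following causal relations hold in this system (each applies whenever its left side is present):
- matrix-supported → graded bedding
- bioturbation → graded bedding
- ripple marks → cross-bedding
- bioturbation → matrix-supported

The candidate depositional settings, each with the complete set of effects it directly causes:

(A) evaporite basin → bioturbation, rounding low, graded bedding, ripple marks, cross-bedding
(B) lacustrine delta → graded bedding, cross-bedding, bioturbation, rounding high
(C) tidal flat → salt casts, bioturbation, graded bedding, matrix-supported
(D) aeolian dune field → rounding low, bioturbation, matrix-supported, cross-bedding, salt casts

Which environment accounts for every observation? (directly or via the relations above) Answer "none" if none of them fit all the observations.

Testing each hypothesis:
(A) evaporite basin — does not account for salt casts
(B) lacustrine delta — salt casts ✗; bioturbation ✓; rounding low ✗; graded bedding ✓; cross-bedding ✓
(C) tidal flat — does not account for rounding low, cross-bedding
(D) aeolian dune field — salt casts ✓; bioturbation ✓; rounding low ✓; graded bedding ✓ (through bioturbation → graded bedding); cross-bedding ✓
Only (D) is consistent with every observation.

D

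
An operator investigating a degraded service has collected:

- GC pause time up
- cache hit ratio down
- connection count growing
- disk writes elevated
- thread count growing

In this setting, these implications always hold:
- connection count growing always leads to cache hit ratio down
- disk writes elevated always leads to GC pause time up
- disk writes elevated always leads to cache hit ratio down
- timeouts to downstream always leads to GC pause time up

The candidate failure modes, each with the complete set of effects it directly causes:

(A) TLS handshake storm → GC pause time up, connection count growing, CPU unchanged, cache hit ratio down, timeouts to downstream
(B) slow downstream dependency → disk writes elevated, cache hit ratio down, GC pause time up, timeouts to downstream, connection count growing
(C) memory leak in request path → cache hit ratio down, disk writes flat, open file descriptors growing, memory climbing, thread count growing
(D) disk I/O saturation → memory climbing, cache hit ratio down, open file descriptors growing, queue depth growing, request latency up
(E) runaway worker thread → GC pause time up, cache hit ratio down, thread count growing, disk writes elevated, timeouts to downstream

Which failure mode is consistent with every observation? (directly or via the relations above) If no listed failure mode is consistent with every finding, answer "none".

Per-candidate check:
(A) TLS handshake storm — does not account for disk writes elevated, thread count growing
(B) slow downstream dependency — GC pause time up ✓; cache hit ratio down ✓; connection count growing ✓; disk writes elevated ✓; thread count growing ✗
(C) memory leak in request path — fails on GC pause time up, connection count growing, disk writes elevated (predicts disk writes flat, not disk writes elevated)
(D) disk I/O saturation — GC pause time up ✗; cache hit ratio down ✓; connection count growing ✗; disk writes elevated ✗; thread count growing ✗
(E) runaway worker thread — GC pause time up ✓; cache hit ratio down ✓; connection count growing ✗; disk writes elevated ✓; thread count growing ✓
Every candidate fails on at least one observation.

none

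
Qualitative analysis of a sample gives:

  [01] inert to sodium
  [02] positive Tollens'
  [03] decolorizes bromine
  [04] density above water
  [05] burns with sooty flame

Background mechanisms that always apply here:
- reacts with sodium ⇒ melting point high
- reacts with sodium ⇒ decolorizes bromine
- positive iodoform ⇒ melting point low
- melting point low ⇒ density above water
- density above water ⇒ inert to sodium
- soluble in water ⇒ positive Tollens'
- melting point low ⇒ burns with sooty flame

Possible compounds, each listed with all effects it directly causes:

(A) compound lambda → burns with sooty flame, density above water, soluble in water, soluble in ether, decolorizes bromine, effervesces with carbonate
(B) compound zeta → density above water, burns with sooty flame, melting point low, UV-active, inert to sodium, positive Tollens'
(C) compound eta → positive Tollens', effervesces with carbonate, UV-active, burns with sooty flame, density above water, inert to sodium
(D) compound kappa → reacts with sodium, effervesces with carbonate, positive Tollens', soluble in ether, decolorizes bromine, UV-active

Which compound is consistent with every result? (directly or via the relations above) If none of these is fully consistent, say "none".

A

Testing each hypothesis:
(A) compound lambda — inert to sodium match (by density above water → inert to sodium); positive Tollens' match (by soluble in water → positive Tollens'); decolorizes bromine match; density above water match; burns with sooty flame match
(B) compound zeta — does not account for decolorizes bromine
(C) compound eta — does not account for decolorizes bromine
(D) compound kappa — fails on inert to sodium, density above water, burns with sooty flame (predicts reacts with sodium, not inert to sodium)
Only (A) is consistent with every observation.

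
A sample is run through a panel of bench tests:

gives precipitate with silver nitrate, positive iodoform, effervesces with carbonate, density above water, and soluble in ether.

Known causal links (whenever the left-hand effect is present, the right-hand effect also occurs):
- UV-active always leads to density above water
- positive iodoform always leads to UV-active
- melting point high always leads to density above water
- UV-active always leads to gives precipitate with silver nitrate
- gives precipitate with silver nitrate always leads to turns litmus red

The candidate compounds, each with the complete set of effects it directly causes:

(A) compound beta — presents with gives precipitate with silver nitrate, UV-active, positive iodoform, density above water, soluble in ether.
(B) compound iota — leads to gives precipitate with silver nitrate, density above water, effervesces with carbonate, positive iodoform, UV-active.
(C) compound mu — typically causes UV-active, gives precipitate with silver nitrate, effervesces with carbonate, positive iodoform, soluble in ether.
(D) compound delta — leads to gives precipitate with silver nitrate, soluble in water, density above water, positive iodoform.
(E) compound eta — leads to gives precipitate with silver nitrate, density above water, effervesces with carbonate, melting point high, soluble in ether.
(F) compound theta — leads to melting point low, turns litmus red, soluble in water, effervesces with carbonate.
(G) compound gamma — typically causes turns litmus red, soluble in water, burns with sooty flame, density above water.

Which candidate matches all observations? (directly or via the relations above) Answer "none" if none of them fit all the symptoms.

Testing each hypothesis:
(A) compound beta — gives precipitate with silver nitrate +; positive iodoform +; effervesces with carbonate -; density above water +; soluble in ether +
(B) compound iota — does not account for soluble in ether
(C) compound mu — accounts for every observation (density above water by UV-active → density above water)
(D) compound delta — gives precipitate with silver nitrate +; positive iodoform +; effervesces with carbonate -; density above water +; soluble in ether -
(E) compound eta — does not account for positive iodoform
(F) compound theta — does not account for gives precipitate with silver nitrate, positive iodoform, density above water, soluble in ether
(G) compound gamma — gives precipitate with silver nitrate -; positive iodoform -; effervesces with carbonate -; density above water +; soluble in ether -
Only (C) is consistent with every observation.

C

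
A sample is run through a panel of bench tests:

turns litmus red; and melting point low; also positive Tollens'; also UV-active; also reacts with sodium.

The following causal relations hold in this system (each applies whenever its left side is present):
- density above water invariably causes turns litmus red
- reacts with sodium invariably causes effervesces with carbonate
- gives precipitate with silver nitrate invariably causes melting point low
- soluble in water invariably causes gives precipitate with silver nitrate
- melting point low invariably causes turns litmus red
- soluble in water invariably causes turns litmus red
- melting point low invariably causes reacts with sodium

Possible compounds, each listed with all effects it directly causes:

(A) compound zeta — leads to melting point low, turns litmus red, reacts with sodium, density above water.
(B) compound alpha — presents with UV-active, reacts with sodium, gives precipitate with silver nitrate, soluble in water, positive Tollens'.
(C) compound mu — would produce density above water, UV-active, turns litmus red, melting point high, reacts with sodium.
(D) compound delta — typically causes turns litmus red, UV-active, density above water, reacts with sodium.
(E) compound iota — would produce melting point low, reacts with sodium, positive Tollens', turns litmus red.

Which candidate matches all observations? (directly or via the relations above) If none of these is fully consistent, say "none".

B

Checking each candidate against the observations:
(A) compound zeta — turns litmus red ✓; melting point low ✓; positive Tollens' ✗; UV-active ✗; reacts with sodium ✓
(B) compound alpha — accounts for every observation (turns litmus red by soluble in water → turns litmus red)
(C) compound mu — turns litmus red ✓; melting point low ✗; positive Tollens' ✗; UV-active ✓; reacts with sodium ✓
(D) compound delta — turns litmus red ✓; melting point low ✗; positive Tollens' ✗; UV-active ✓; reacts with sodium ✓
(E) compound iota — does not account for UV-active
Only (B) is consistent with every observation.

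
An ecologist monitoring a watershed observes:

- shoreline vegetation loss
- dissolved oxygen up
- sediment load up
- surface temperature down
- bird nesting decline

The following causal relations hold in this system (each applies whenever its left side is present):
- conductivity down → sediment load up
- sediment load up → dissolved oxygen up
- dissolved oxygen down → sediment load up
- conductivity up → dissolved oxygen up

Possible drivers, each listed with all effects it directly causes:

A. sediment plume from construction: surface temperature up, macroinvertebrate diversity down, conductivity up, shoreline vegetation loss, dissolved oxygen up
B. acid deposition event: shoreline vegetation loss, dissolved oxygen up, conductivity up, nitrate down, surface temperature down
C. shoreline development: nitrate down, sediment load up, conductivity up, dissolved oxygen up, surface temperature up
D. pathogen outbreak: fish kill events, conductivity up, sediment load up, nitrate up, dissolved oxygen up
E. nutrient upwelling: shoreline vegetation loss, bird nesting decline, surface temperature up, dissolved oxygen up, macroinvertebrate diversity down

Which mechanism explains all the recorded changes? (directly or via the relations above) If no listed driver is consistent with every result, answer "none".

none

Testing each hypothesis:
(A) sediment plume from construction — shoreline vegetation loss +; dissolved oxygen up +; sediment load up -; surface temperature down -; bird nesting decline -
(B) acid deposition event — shoreline vegetation loss +; dissolved oxygen up +; sediment load up -; surface temperature down +; bird nesting decline -
(C) shoreline development — fails on shoreline vegetation loss, surface temperature down, bird nesting decline (predicts surface temperature up, not surface temperature down)
(D) pathogen outbreak — shoreline vegetation loss -; dissolved oxygen up +; sediment load up +; surface temperature down -; bird nesting decline -
(E) nutrient upwelling — shoreline vegetation loss +; dissolved oxygen up +; sediment load up -; surface temperature down -; bird nesting decline +
None of the listed candidates fits everything.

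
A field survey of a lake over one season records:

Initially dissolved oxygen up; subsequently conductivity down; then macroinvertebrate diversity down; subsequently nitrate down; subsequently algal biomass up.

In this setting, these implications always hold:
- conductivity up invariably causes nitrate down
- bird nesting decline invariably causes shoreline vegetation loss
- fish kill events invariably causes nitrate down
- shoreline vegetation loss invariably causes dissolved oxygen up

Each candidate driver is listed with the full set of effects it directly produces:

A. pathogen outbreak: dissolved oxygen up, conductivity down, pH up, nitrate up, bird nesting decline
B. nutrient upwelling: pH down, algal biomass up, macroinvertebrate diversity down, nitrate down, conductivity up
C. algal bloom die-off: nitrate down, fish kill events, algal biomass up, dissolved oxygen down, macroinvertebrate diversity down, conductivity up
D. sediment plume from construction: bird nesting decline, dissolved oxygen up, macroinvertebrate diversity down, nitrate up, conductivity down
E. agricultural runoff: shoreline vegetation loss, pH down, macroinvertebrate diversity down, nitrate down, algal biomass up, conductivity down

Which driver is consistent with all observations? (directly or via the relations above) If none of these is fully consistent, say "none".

Per-candidate check:
(A) pathogen outbreak — dissolved oxygen up yes; conductivity down yes; macroinvertebrate diversity down NO; nitrate down NO; algal biomass up NO
(B) nutrient upwelling — fails on dissolved oxygen up, conductivity down (predicts conductivity up, not conductivity down)
(C) algal bloom die-off — fails on dissolved oxygen up, conductivity down (predicts dissolved oxygen down, not dissolved oxygen up; predicts conductivity up, not conductivity down)
(D) sediment plume from construction — dissolved oxygen up yes; conductivity down yes; macroinvertebrate diversity down yes; nitrate down NO; algal biomass up NO
(E) agricultural runoff — dissolved oxygen up yes (by shoreline vegetation loss → dissolved oxygen up); conductivity down yes; macroinvertebrate diversity down yes; nitrate down yes; algal biomass up yes
(E) is the only candidate with no mismatches.

E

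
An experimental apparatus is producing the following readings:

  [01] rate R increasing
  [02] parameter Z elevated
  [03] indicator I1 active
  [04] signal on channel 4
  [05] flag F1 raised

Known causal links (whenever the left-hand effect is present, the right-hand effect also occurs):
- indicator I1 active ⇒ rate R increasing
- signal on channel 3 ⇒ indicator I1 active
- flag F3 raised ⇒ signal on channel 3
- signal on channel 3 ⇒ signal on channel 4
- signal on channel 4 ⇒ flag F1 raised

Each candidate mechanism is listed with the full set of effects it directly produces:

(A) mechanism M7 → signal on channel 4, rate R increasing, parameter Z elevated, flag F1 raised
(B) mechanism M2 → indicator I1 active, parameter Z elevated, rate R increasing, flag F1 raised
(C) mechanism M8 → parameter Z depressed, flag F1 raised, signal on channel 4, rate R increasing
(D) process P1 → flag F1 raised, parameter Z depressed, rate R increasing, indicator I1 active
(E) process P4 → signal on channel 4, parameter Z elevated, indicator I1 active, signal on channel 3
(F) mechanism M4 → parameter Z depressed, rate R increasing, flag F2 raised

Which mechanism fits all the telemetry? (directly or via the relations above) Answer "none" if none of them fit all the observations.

Checking each candidate against the observations:
(A) mechanism M7 — does not account for indicator I1 active
(B) mechanism M2 — rate R increasing match; parameter Z elevated match; indicator I1 active match; signal on channel 4 miss; flag F1 raised match
(C) mechanism M8 — rate R increasing match; parameter Z elevated miss; indicator I1 active miss; signal on channel 4 match; flag F1 raised match
(D) process P1 — rate R increasing match; parameter Z elevated miss; indicator I1 active match; signal on channel 4 miss; flag F1 raised match
(E) process P4 — rate R increasing match (by indicator I1 active → rate R increasing); parameter Z elevated match; indicator I1 active match; signal on channel 4 match; flag F1 raised match (by signal on channel 4 → flag F1 raised)
(F) mechanism M4 — rate R increasing match; parameter Z elevated miss; indicator I1 active miss; signal on channel 4 miss; flag F1 raised miss
(E) alone accounts for all the evidence.

E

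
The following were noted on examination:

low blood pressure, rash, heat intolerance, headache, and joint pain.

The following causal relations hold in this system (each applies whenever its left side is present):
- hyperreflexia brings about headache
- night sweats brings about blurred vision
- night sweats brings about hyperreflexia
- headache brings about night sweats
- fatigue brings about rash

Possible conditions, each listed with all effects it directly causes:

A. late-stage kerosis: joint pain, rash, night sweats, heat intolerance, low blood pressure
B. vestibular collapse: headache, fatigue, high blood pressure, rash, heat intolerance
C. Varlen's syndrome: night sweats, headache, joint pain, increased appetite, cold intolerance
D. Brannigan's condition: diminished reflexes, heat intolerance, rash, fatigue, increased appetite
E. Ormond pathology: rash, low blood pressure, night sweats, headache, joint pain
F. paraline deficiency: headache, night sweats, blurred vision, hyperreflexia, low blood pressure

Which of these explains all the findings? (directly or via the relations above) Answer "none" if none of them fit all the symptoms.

A

Checking each candidate against the observations:
(A) late-stage kerosis — accounts for every observation (headache by night sweats → hyperreflexia → headache)
(B) vestibular collapse — fails on low blood pressure, joint pain (predicts high blood pressure, not low blood pressure)
(C) Varlen's syndrome — fails on low blood pressure, rash, heat intolerance (predicts cold intolerance, not heat intolerance)
(D) Brannigan's condition — does not account for low blood pressure, headache, joint pain
(E) Ormond pathology — low blood pressure match; rash match; heat intolerance miss; headache match; joint pain match
(F) paraline deficiency — does not account for rash, heat intolerance, joint pain
Only (A) is consistent with every observation.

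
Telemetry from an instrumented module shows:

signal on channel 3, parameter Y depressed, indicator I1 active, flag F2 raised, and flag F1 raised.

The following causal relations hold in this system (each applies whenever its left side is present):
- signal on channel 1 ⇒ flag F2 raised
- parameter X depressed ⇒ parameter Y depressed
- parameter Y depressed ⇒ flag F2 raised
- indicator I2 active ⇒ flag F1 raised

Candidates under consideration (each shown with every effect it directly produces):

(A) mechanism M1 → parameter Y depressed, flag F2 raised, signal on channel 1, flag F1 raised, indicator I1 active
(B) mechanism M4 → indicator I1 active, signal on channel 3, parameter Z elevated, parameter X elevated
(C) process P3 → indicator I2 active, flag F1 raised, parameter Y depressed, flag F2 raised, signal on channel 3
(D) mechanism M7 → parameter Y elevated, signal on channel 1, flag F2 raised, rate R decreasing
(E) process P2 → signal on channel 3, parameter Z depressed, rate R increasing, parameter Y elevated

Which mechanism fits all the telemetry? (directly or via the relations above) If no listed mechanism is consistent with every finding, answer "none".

none

Checking each candidate against the observations:
(A) mechanism M1 — signal on channel 3 NO; parameter Y depressed yes; indicator I1 active yes; flag F2 raised yes; flag F1 raised yes
(B) mechanism M4 — signal on channel 3 yes; parameter Y depressed NO; indicator I1 active yes; flag F2 raised NO; flag F1 raised NO
(C) process P3 — does not account for indicator I1 active
(D) mechanism M7 — fails on signal on channel 3, parameter Y depressed, indicator I1 active, flag F1 raised (predicts parameter Y elevated, not parameter Y depressed)
(E) process P2 — signal on channel 3 yes; parameter Y depressed NO; indicator I1 active NO; flag F2 raised NO; flag F1 raised NO
Every candidate fails on at least one observation.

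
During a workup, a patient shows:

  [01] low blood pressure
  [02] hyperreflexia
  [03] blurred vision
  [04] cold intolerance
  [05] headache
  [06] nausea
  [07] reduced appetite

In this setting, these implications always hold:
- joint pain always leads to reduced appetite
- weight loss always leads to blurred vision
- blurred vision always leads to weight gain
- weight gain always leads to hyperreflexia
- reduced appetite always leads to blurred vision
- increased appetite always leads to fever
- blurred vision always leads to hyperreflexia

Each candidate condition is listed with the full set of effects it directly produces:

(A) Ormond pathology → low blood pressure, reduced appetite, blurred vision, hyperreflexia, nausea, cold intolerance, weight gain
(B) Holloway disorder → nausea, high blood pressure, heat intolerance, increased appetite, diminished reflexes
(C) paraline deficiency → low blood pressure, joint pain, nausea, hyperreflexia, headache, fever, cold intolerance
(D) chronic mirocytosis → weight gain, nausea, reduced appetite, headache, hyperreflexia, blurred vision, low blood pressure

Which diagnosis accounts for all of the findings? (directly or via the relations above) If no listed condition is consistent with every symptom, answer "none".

C

For each candidate, compare predicted effects to what was observed:
(A) Ormond pathology — does not account for headache
(B) Holloway disorder — fails on low blood pressure, hyperreflexia, blurred vision, cold intolerance, headache, reduced appetite (predicts high blood pressure, not low blood pressure; predicts diminished reflexes, not hyperreflexia; predicts heat intolerance, not cold intolerance; predicts increased appetite, not reduced appetite)
(C) paraline deficiency — low blood pressure match; hyperreflexia match; blurred vision match (through joint pain → reduced appetite → blurred vision); cold intolerance match; headache match; nausea match; reduced appetite match (through joint pain → reduced appetite)
(D) chronic mirocytosis — low blood pressure match; hyperreflexia match; blurred vision match; cold intolerance miss; headache match; nausea match; reduced appetite match
(C) is the only candidate with no mismatches.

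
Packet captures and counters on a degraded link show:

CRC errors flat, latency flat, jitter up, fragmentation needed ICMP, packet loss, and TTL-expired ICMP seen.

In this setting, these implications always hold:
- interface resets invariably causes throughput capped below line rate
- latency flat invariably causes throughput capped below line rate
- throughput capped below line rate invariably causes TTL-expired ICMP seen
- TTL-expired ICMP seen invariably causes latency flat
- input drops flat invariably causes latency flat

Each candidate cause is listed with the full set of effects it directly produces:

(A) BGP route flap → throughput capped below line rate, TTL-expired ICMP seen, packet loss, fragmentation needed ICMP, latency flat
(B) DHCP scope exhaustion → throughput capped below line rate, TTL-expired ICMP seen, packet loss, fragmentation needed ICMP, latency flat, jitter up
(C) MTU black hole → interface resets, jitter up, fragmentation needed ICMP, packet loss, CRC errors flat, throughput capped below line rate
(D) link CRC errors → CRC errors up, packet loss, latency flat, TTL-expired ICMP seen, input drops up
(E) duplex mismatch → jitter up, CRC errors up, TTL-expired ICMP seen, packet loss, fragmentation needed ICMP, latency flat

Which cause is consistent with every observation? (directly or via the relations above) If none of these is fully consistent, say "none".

Per-candidate check:
(A) BGP route flap — CRC errors flat miss; latency flat match; jitter up miss; fragmentation needed ICMP match; packet loss match; TTL-expired ICMP seen match
(B) DHCP scope exhaustion — CRC errors flat miss; latency flat match; jitter up match; fragmentation needed ICMP match; packet loss match; TTL-expired ICMP seen match
(C) MTU black hole — CRC errors flat match; latency flat match (via throughput capped below line rate → TTL-expired ICMP seen → latency flat); jitter up match; fragmentation needed ICMP match; packet loss match; TTL-expired ICMP seen match (via throughput capped below line rate → TTL-expired ICMP seen)
(D) link CRC errors — fails on CRC errors flat, jitter up, fragmentation needed ICMP (predicts CRC errors up, not CRC errors flat)
(E) duplex mismatch — CRC errors flat miss; latency flat match; jitter up match; fragmentation needed ICMP match; packet loss match; TTL-expired ICMP seen match
(C) alone accounts for all the evidence.

C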